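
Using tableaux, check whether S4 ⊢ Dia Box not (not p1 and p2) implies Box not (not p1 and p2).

Not valid

Tableau for the negation not (Dia Box not (not p1 and p2) implies Box not (not p1 and p2)):
1. not (Dia Box not (not p1 and p2) implies Box not (not p1 and p2)), w0
2. Dia Box not (not p1 and p2), w0
3. not Box not (not p1 and p2), w0
4. Box not (not p1 and p2), w1
5. not (not p1 and p2), w1
6. not p2, w1
7. not p1 and p2, w2
8. not p1, w2
9. p2, w2
Accessibility: w0Rw0, w0Rw1, w0Rw2, w1Rw1, w2Rw2
The negation has an open branch (countermodel exists).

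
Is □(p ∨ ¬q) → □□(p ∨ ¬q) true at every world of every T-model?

Tableau for the negation ¬(□(p ∨ ¬q) → □□(p ∨ ¬q)):
1. ¬(□(p ∨ ¬q) → □□(p ∨ ¬q)), u
2. □(p ∨ ¬q), u
3. ¬□□(p ∨ ¬q), u
4. p ∨ ¬q, u
5. ¬q, u
6. ¬□(p ∨ ¬q), v
7. p ∨ ¬q, v
8. ¬q, v
9. ¬(p ∨ ¬q), w
10. ¬p, w
11. q, w
Accessibility: uRu, uRv, vRv, vRw, wRw
The negation has an open branch (countermodel exists).

Invalid (countermodel exists)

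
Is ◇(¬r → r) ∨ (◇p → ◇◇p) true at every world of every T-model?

Tableau for the negation ¬(◇(¬r → r) ∨ (◇p → ◇◇p)):
1. ¬(◇(¬r → r) ∨ (◇p → ◇◇p)), w0
2. ¬◇(¬r → r), w0
3. ¬(◇p → ◇◇p), w0
4. ◇p, w0
5. ¬◇◇p, w0
6. ¬(¬r → r), w0
7. ¬r, w0
8. ¬◇p, w0
9. ¬p, w0
10. p, w1
11. ¬(¬r → r), w1
12. ¬r, w1
13. ¬◇p, w1
14. ¬p, w1
Accessibility: w0Rw0, w0Rw1, w1Rw1
Branch closes: p and ¬p both at w1.
All branches of the negation close; one closing branch shown above.

Valid in T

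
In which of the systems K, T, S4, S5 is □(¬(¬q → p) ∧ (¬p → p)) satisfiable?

K

T-tableau for the formula:
1. □(¬(¬q → p) ∧ (¬p → p)), w0
2. ¬(¬q → p) ∧ (¬p → p), w0
3. ¬(¬q → p), w0
4. ¬p → p, w0
5. ¬q, w0
6. ¬p, w0
7. p, w0
Accessibility: w0Rw0
Branch closes: p and ¬p both at w0.
Every branch closes (one shown): unsatisfiable in T, hence also in S4, S5 (every S4/S5-frame is a T-frame).
K-tableau for the formula:
1. □(¬(¬q → p) ∧ (¬p → p)), w0
Complete open branch: satisfiable in K.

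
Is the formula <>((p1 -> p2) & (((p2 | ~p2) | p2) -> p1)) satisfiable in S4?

Yes, satisfiable

1. <>((p1 -> p2) & (((p2 | ~p2) | p2) -> p1)), u
2. (p1 -> p2) & (((p2 | ~p2) | p2) -> p1), v   [<>-rule on 1: fresh world v, uRv]
3. p1 -> p2, v   [&-rule on 2]
4. ((p2 | ~p2) | p2) -> p1, v   [&-rule on 2]
5. p2, v   [->-rule on 3 (branches; this branch)]
6. p1, v   [->-rule on 4 (branches; this branch)]
Accessibility: uRu, uRv, vRv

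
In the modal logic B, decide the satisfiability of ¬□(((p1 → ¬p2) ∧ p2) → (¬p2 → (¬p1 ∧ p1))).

Unsatisfiable

1. ¬□(((p1 → ¬p2) ∧ p2) → (¬p2 → (¬p1 ∧ p1))), 0
2. ¬(((p1 → ¬p2) ∧ p2) → (¬p2 → (¬p1 ∧ p1))), 1
3. (p1 → ¬p2) ∧ p2, 1
4. ¬(¬p2 → (¬p1 ∧ p1)), 1
5. p1 → ¬p2, 1
6. p2, 1
7. ¬p2, 1
8. ¬(¬p1 ∧ p1), 1
Accessibility: 0R0, 0R1, 1R0, 1R1
Branch closes: p2 and ¬p2 both at 1.
All branches of the tableau close; one closing branch shown above.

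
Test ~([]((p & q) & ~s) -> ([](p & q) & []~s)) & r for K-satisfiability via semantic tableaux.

1. ~([]((p & q) & ~s) -> ([](p & q) & []~s)) & r, w0
2. ~([]((p & q) & ~s) -> ([](p & q) & []~s)), w0   [&-rule on 1]
3. r, w0   [&-rule on 1]
4. []((p & q) & ~s), w0   [~->-rule on 2]
5. ~([](p & q) & []~s), w0   [~->-rule on 2]
6. ~[](p & q), w0   [~&-rule on 5 (branches; this branch)]
7. ~(p & q), w1   [~[]-rule on 6: fresh world w1, w0Rw1]
8. (p & q) & ~s, w1   [[]-rule on 4 via w0Rw1]
9. p & q, w1   [&-rule on 8]
10. ~s, w1   [&-rule on 8]
11. p, w1   [&-rule on 9]
12. q, w1   [&-rule on 9]
13. ~q, w1   [~&-rule on 7 (branches; this branch)]
Accessibility: w0Rw1
Branch closes: q and ~q both at w1.
Every branch closes; the branch above is one of them.

Unsatisfiable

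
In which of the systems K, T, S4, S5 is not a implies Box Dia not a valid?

S5

S4-tableau for the negation not (not a implies Box Dia not a):
1. not (not a implies Box Dia not a), u
2. not a, u   [neg-implies-rule on 1]
3. not Box Dia not a, u   [neg-implies-rule on 1]
4. not Dia not a, v   [neg-Box-rule on 3: fresh world v, uRv]
5. a, v   [neg-Dia-rule on 4 via vRv]
Accessibility: uRu, uRv, vRv
Complete open branch: countermodel on an S4-frame, so not valid in S4, nor in K, T (the same frame is also a K-frame and a T-frame).
S5-tableau for the negation not (not a implies Box Dia not a):
1. not (not a implies Box Dia not a), u
2. not a, u   [neg-implies-rule on 1]
3. not Box Dia not a, u   [neg-implies-rule on 1]
4. not Dia not a, v   [neg-Box-rule on 3: fresh world v, uRv]
5. a, u   [neg-Dia-rule on 4 via vRu]
Accessibility: uRu, uRv, vRu, vRv
Branch closes: a and not a both at u.
Every branch closes (one shown): valid in S5.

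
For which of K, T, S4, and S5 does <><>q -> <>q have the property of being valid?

S4, S5

S4-tableau for the negation ~(<><>q -> <>q):
1. ~(<><>q -> <>q), u
2. <><>q, u   [~->-rule on 1]
3. ~<>q, u   [~->-rule on 1]
4. ~q, u   [~<>-rule on 3 via uRu]
5. <>q, v   [<>-rule on 2: fresh world v, uRv]
6. ~q, v   [~<>-rule on 3 via uRv]
7. q, w   [<>-rule on 5: fresh world w, vRw]
8. ~q, w   [~<>-rule on 3 via uRw]
Accessibility: uRu, uRv, uRw, vRv, vRw, wRw
Branch closes: q and ~q both at w.
Every branch closes (one shown): valid in S4, hence also in S5 (every theorem of S4 is a theorem of S5).
T-tableau for the negation ~(<><>q -> <>q):
1. ~(<><>q -> <>q), u
2. <><>q, u   [~->-rule on 1]
3. ~<>q, u   [~->-rule on 1]
4. ~q, u   [~<>-rule on 3 via uRu]
5. <>q, v   [<>-rule on 2: fresh world v, uRv]
6. ~q, v   [~<>-rule on 3 via uRv]
7. q, w   [<>-rule on 5: fresh world w, vRw]
Accessibility: uRu, uRv, vRv, vRw, wRw
Complete open branch: countermodel on a T-frame, so not valid in T, nor in K (the same frame is also a K-frame).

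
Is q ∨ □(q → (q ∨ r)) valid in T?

Yes, valid

Tableau for the negation ¬(q ∨ □(q → (q ∨ r))):
1. ¬(q ∨ □(q → (q ∨ r))), u
2. ¬q, u   [¬∨-rule on 1]
3. ¬□(q → (q ∨ r)), u   [¬∨-rule on 1]
4. ¬(q → (q ∨ r)), v   [¬□-rule on 3: fresh world v, uRv]
5. q, v   [¬→-rule on 4]
6. ¬(q ∨ r), v   [¬→-rule on 4]
7. ¬q, v   [¬∨-rule on 6]
8. ¬r, v   [¬∨-rule on 6]
Accessibility: uRu, uRv, vRv
Branch closes: q and ¬q both at v.
All branches of the negation close; one closing branch shown above.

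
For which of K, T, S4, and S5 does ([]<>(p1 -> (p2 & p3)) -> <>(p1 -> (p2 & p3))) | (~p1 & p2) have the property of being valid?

T-tableau for the negation ~(([]<>(p1 -> (p2 & p3)) -> <>(p1 -> (p2 & p3))) | (~p1 & p2)):
1. ~(([]<>(p1 -> (p2 & p3)) -> <>(p1 -> (p2 & p3))) | (~p1 & p2)), 0
2. ~([]<>(p1 -> (p2 & p3)) -> <>(p1 -> (p2 & p3))), 0
3. ~(~p1 & p2), 0
4. []<>(p1 -> (p2 & p3)), 0
5. ~<>(p1 -> (p2 & p3)), 0
6. <>(p1 -> (p2 & p3)), 0
7. ~(p1 -> (p2 & p3)), 0
8. p1, 0
9. ~(p2 & p3), 0
10. ~p2, 0
11. ~p3, 0
12. p1 -> (p2 & p3), 1
13. <>(p1 -> (p2 & p3)), 1
14. ~(p1 -> (p2 & p3)), 1
15. p1, 1
16. ~(p2 & p3), 1
17. p2 & p3, 1
18. p2, 1
19. p3, 1
20. ~p3, 1
Accessibility: 0R0, 0R1, 1R1
Branch closes: p3 and ~p3 both at 1.
Every branch closes (one shown): valid in T, hence also in S4, S5 (every theorem of T is a theorem of S4 and S5).
K-tableau for the negation ~(([]<>(p1 -> (p2 & p3)) -> <>(p1 -> (p2 & p3))) | (~p1 & p2)):
1. ~(([]<>(p1 -> (p2 & p3)) -> <>(p1 -> (p2 & p3))) | (~p1 & p2)), 0
2. ~([]<>(p1 -> (p2 & p3)) -> <>(p1 -> (p2 & p3))), 0
3. ~(~p1 & p2), 0
4. []<>(p1 -> (p2 & p3)), 0
5. ~<>(p1 -> (p2 & p3)), 0
6. ~p2, 0
Complete open branch: countermodel on a K-frame, so not valid in K.

T, S4, S5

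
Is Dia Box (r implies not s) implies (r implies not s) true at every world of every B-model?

Yes, valid

Tableau for the negation not (Dia Box (r implies not s) implies (r implies not s)):
1. not (Dia Box (r implies not s) implies (r implies not s)), 0
2. Dia Box (r implies not s), 0   [neg-implies-rule on 1]
3. not (r implies not s), 0   [neg-implies-rule on 1]
4. r, 0   [neg-implies-rule on 3]
5. s, 0   [neg-implies-rule on 3]
6. Box (r implies not s), 1   [Dia-rule on 2: fresh world 1, 0R1]
7. r implies not s, 0   [Box-rule on 6 via 1R0]
8. r implies not s, 1   [Box-rule on 6 via 1R1]
9. not s, 0   [implies-rule on 7 (branches; this branch)]
Accessibility: 0R0, 0R1, 1R0, 1R1
Branch closes: s and not s both at 0.
Every branch of the negation's tableau closes; the branch above is one of them.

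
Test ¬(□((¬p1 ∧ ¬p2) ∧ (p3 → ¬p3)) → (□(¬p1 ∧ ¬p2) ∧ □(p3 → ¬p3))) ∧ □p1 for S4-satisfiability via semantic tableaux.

No, unsatisfiable

1. ¬(□((¬p1 ∧ ¬p2) ∧ (p3 → ¬p3)) → (□(¬p1 ∧ ¬p2) ∧ □(p3 → ¬p3))) ∧ □p1, w0
2. ¬(□((¬p1 ∧ ¬p2) ∧ (p3 → ¬p3)) → (□(¬p1 ∧ ¬p2) ∧ □(p3 → ¬p3))), w0
3. □p1, w0
4. □((¬p1 ∧ ¬p2) ∧ (p3 → ¬p3)), w0
5. ¬(□(¬p1 ∧ ¬p2) ∧ □(p3 → ¬p3)), w0
6. p1, w0
7. (¬p1 ∧ ¬p2) ∧ (p3 → ¬p3), w0
8. ¬p1 ∧ ¬p2, w0
9. p3 → ¬p3, w0
10. ¬p1, w0
11. ¬p2, w0
Accessibility: w0Rw0
Branch closes: p1 and ¬p1 both at w0.
(One branch shown.) All branches close.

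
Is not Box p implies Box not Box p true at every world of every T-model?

Not valid

Tableau for the negation not (not Box p implies Box not Box p):
1. not (not Box p implies Box not Box p), u
2. not Box p, u
3. not Box not Box p, u
4. not p, v
5. Box p, w
6. p, w
Accessibility: uRu, uRv, uRw, vRv, wRw
The negation has an open branch (countermodel exists).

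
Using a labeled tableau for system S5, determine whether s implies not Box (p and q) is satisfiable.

1. s implies not Box (p and q), w0
2. not Box (p and q), w0
3. not (p and q), w1
4. not q, w1
Accessibility: w0Rw0, w0Rw1, w1Rw0, w1Rw1

Yes, satisfiable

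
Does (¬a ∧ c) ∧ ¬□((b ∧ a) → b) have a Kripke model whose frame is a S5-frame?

1. (¬a ∧ c) ∧ ¬□((b ∧ a) → b), w0
2. ¬a ∧ c, w0
3. ¬□((b ∧ a) → b), w0
4. ¬a, w0
5. c, w0
6. ¬((b ∧ a) → b), w1
7. b ∧ a, w1
8. ¬b, w1
9. b, w1
10. a, w1
Accessibility: w0Rw0, w0Rw1, w1Rw0, w1Rw1
Branch closes: b and ¬b both at w1.
Every branch closes; the branch above is one of them.

Unsatisfiable (every branch closes)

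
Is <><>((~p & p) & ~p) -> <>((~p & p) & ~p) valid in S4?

Tableau for the negation ~(<><>((~p & p) & ~p) -> <>((~p & p) & ~p)):
1. ~(<><>((~p & p) & ~p) -> <>((~p & p) & ~p)), 0
2. <><>((~p & p) & ~p), 0
3. ~<>((~p & p) & ~p), 0
4. ~((~p & p) & ~p), 0
5. ~(~p & p), 0
6. ~p, 0
7. <>((~p & p) & ~p), 1
8. ~((~p & p) & ~p), 1
9. ~(~p & p), 1
10. ~p, 1
11. (~p & p) & ~p, 2
12. ~p & p, 2
13. ~p, 2
14. p, 2
Accessibility: 0R0, 0R1, 0R2, 1R1, 1R2, 2R2
Branch closes: p and ~p both at 2.
All branches of the negation close; one closing branch shown above.

Valid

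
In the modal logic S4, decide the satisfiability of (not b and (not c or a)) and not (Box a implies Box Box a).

Unsatisfiable (every branch closes)

1. (not b and (not c or a)) and not (Box a implies Box Box a), 0
2. not b and (not c or a), 0   [and-rule on 1]
3. not (Box a implies Box Box a), 0   [and-rule on 1]
4. not b, 0   [and-rule on 2]
5. not c or a, 0   [and-rule on 2]
6. Box a, 0   [neg-implies-rule on 3]
7. not Box Box a, 0   [neg-implies-rule on 3]
8. a, 0   [Box-rule on 6 via 0R0]
9. not Box a, 1   [neg-Box-rule on 7: fresh world 1, 0R1]
10. a, 1   [Box-rule on 6 via 0R1]
11. not a, 2   [neg-Box-rule on 9: fresh world 2, 1R2]
12. a, 2   [Box-rule on 6 via 0R2]
Accessibility: 0R0, 0R1, 0R2, 1R1, 1R2, 2R2
Branch closes: a and not a both at 2.
Every branch closes; the branch above is one of them.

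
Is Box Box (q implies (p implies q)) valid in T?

Yes, valid

Tableau for the negation not Box Box (q implies (p implies q)):
1. not Box Box (q implies (p implies q)), w0
2. not Box (q implies (p implies q)), w1
3. not (q implies (p implies q)), w2
4. q, w2
5. not (p implies q), w2
6. p, w2
7. not q, w2
Accessibility: w0Rw0, w0Rw1, w1Rw1, w1Rw2, w2Rw2
Branch closes: q and not q both at w2.
All branches of the negation close; one closing branch shown above.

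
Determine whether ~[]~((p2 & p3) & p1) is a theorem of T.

Invalid (countermodel exists)

Tableau for the negation []~((p2 & p3) & p1):
1. []~((p2 & p3) & p1), u
2. ~((p2 & p3) & p1), u   [[]-rule on 1 via uRu]
3. ~p1, u   [~&-rule on 2 (branches; this branch)]
Accessibility: uRu
The negation has an open branch (countermodel exists).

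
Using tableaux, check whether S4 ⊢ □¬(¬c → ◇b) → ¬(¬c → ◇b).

Tableau for the negation ¬(□¬(¬c → ◇b) → ¬(¬c → ◇b)):
1. ¬(□¬(¬c → ◇b) → ¬(¬c → ◇b)), u
2. □¬(¬c → ◇b), u   [¬→-rule on 1]
3. ¬c → ◇b, u   [¬→-rule on 1]
4. ¬(¬c → ◇b), u   [□-rule on 2 via uRu]
5. ¬c, u   [¬→-rule on 4]
6. ¬◇b, u   [¬→-rule on 4]
7. ¬b, u   [¬◇-rule on 6 via uRu]
8. ◇b, u   [→-rule on 3 (branches; this branch)]
9. b, v   [◇-rule on 8: fresh world v, uRv]
10. ¬(¬c → ◇b), v   [□-rule on 2 via uRv]
11. ¬c, v   [¬→-rule on 10]
12. ¬◇b, v   [¬→-rule on 10]
13. ¬b, v   [¬◇-rule on 6 via uRv]
Accessibility: uRu, uRv, vRv
Branch closes: b and ¬b both at v.
All branches of the negation close; one closing branch shown above.

Valid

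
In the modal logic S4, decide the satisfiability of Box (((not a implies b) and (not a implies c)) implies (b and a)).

Yes, satisfiable

1. Box (((not a implies b) and (not a implies c)) implies (b and a)), 0
2. ((not a implies b) and (not a implies c)) implies (b and a), 0
3. b and a, 0
4. b, 0
5. a, 0
Accessibility: 0R0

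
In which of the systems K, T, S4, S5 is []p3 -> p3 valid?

T-tableau for the negation ~([]p3 -> p3):
1. ~([]p3 -> p3), 0
2. []p3, 0
3. ~p3, 0
4. p3, 0
Accessibility: 0R0
Branch closes: p3 and ~p3 both at 0.
Every branch closes (one shown): valid in T, hence also in S4, S5 (every theorem of T is a theorem of S4 and S5).
K-tableau for the negation ~([]p3 -> p3):
1. ~([]p3 -> p3), 0
2. []p3, 0
3. ~p3, 0
Complete open branch: countermodel on a K-frame, so not valid in K.

T, S4, S5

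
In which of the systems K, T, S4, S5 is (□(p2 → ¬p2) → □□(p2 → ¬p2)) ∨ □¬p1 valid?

S4-tableau for the negation ¬((□(p2 → ¬p2) → □□(p2 → ¬p2)) ∨ □¬p1):
1. ¬((□(p2 → ¬p2) → □□(p2 → ¬p2)) ∨ □¬p1), w0
2. ¬(□(p2 → ¬p2) → □□(p2 → ¬p2)), w0   [¬∨-rule on 1]
3. ¬□¬p1, w0   [¬∨-rule on 1]
4. □(p2 → ¬p2), w0   [¬→-rule on 2]
5. ¬□□(p2 → ¬p2), w0   [¬→-rule on 2]
6. p2 → ¬p2, w0   [□-rule on 4 via w0Rw0]
7. ¬p2, w0   [→-rule on 6 (branches; this branch)]
8. p1, w1   [¬□-rule on 3: fresh world w1, w0Rw1]
9. p2 → ¬p2, w1   [□-rule on 4 via w0Rw1]
10. ¬p2, w1   [→-rule on 9 (branches; this branch)]
11. ¬□(p2 → ¬p2), w2   [¬□-rule on 5: fresh world w2, w0Rw2]
12. p2 → ¬p2, w2   [□-rule on 4 via w0Rw2]
13. ¬p2, w2   [→-rule on 12 (branches; this branch)]
14. ¬(p2 → ¬p2), w3   [¬□-rule on 11: fresh world w3, w2Rw3]
15. p2, w3   [¬→-rule on 14]
16. p2 → ¬p2, w3   [□-rule on 4 via w0Rw3]
17. ¬p2, w3   [→-rule on 16 (branches; this branch)]
Accessibility: w0Rw0, w0Rw1, w0Rw2, w0Rw3, w1Rw1, w2Rw2, w2Rw3, w3Rw3
Branch closes: p2 and ¬p2 both at w3.
Every branch closes (one shown): valid in S4, hence also in S5 (every theorem of S4 is a theorem of S5).
T-tableau for the negation ¬((□(p2 → ¬p2) → □□(p2 → ¬p2)) ∨ □¬p1):
1. ¬((□(p2 → ¬p2) → □□(p2 → ¬p2)) ∨ □¬p1), w0
2. ¬(□(p2 → ¬p2) → □□(p2 → ¬p2)), w0   [¬∨-rule on 1]
3. ¬□¬p1, w0   [¬∨-rule on 1]
4. □(p2 → ¬p2), w0   [¬→-rule on 2]
5. ¬□□(p2 → ¬p2), w0   [¬→-rule on 2]
6. p2 → ¬p2, w0   [□-rule on 4 via w0Rw0]
7. ¬p2, w0   [→-rule on 6 (branches; this branch)]
8. p1, w1   [¬□-rule on 3: fresh world w1, w0Rw1]
9. p2 → ¬p2, w1   [□-rule on 4 via w0Rw1]
10. ¬p2, w1   [→-rule on 9 (branches; this branch)]
11. ¬□(p2 → ¬p2), w2   [¬□-rule on 5: fresh world w2, w0Rw2]
12. p2 → ¬p2, w2   [□-rule on 4 via w0Rw2]
13. ¬p2, w2   [→-rule on 12 (branches; this branch)]
14. ¬(p2 → ¬p2), w3   [¬□-rule on 11: fresh world w3, w2Rw3]
15. p2, w3   [¬→-rule on 14]
Accessibility: w0Rw0, w0Rw1, w0Rw2, w1Rw1, w2Rw2, w2Rw3, w3Rw3
Complete open branch: countermodel on a T-frame, so not valid in T, nor in K (the same frame is also a K-frame).

S4, S5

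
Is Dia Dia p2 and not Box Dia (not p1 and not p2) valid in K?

Not valid

Tableau for the negation not (Dia Dia p2 and not Box Dia (not p1 and not p2)):
1. not (Dia Dia p2 and not Box Dia (not p1 and not p2)), w0
2. Box Dia (not p1 and not p2), w0
The negation has an open branch (countermodel exists).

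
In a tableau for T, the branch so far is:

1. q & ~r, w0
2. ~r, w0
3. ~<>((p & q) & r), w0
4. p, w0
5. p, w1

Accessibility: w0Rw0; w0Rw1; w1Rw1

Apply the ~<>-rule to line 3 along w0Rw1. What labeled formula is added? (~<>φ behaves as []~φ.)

~<>φ behaves as []~φ: propagate the negated body to each accessible world.

~((p & q) & r), w1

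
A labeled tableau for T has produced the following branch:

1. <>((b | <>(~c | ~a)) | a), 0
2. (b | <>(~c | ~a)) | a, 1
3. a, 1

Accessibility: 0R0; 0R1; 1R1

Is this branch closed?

No world carries both an atom and its negation.

Open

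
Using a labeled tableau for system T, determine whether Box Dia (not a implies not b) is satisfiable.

1. Box Dia (not a implies not b), w0
2. Dia (not a implies not b), w0
3. not a implies not b, w1
4. Dia (not a implies not b), w1
5. not b, w1
6. not a implies not b, w2
7. not b, w2
Accessibility: w0Rw0, w0Rw1, w1Rw1, w1Rw2, w2Rw2

Yes, satisfiable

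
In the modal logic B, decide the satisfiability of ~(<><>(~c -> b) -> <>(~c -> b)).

1. ~(<><>(~c -> b) -> <>(~c -> b)), 0
2. <><>(~c -> b), 0   [~->-rule on 1]
3. ~<>(~c -> b), 0   [~->-rule on 1]
4. ~(~c -> b), 0   [~<>-rule on 3 via 0R0]
5. ~c, 0   [~->-rule on 4]
6. ~b, 0   [~->-rule on 4]
7. <>(~c -> b), 1   [<>-rule on 2: fresh world 1, 0R1]
8. ~(~c -> b), 1   [~<>-rule on 3 via 0R1]
9. ~c, 1   [~->-rule on 8]
10. ~b, 1   [~->-rule on 8]
11. ~c -> b, 2   [<>-rule on 7: fresh world 2, 1R2]
12. b, 2   [->-rule on 11 (branches; this branch)]
Accessibility: 0R0, 0R1, 1R0, 1R1, 1R2, 2R1, 2R2

Satisfiable (open branch found)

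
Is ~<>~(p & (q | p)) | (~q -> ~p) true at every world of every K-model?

No, not valid

Tableau for the negation ~(~<>~(p & (q | p)) | (~q -> ~p)):
1. ~(~<>~(p & (q | p)) | (~q -> ~p)), w0
2. <>~(p & (q | p)), w0
3. ~(~q -> ~p), w0
4. ~q, w0
5. p, w0
6. ~(p & (q | p)), w1
7. ~(q | p), w1
8. ~q, w1
9. ~p, w1
Accessibility: w0Rw1
The negation has an open branch (countermodel exists).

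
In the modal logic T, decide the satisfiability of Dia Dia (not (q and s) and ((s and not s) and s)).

Unsatisfiable

1. Dia Dia (not (q and s) and ((s and not s) and s)), u
2. Dia (not (q and s) and ((s and not s) and s)), v   [Dia-rule on 1: fresh world v, uRv]
3. not (q and s) and ((s and not s) and s), w   [Dia-rule on 2: fresh world w, vRw]
4. not (q and s), w   [and-rule on 3]
5. (s and not s) and s, w   [and-rule on 3]
6. s and not s, w   [and-rule on 5]
7. s, w   [and-rule on 5]
8. not s, w   [and-rule on 6]
Accessibility: uRu, uRv, vRv, vRw, wRw
Branch closes: s and not s both at w.
(One branch shown.) All branches close.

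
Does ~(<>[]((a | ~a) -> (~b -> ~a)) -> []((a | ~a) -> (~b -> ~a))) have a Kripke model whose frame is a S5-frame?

Unsatisfiable (every branch closes)

1. ~(<>[]((a | ~a) -> (~b -> ~a)) -> []((a | ~a) -> (~b -> ~a))), 0
2. <>[]((a | ~a) -> (~b -> ~a)), 0   [~->-rule on 1]
3. ~[]((a | ~a) -> (~b -> ~a)), 0   [~->-rule on 1]
4. []((a | ~a) -> (~b -> ~a)), 1   [<>-rule on 2: fresh world 1, 0R1]
5. (a | ~a) -> (~b -> ~a), 0   [[]-rule on 4 via 1R0]
6. (a | ~a) -> (~b -> ~a), 1   [[]-rule on 4 via 1R1]
7. ~b -> ~a, 0   [->-rule on 5 (branches; this branch)]
8. ~b -> ~a, 1   [->-rule on 6 (branches; this branch)]
9. ~a, 0   [->-rule on 7 (branches; this branch)]
10. ~a, 1   [->-rule on 8 (branches; this branch)]
11. ~((a | ~a) -> (~b -> ~a)), 2   [~[]-rule on 3: fresh world 2, 0R2]
12. a | ~a, 2   [~->-rule on 11]
13. ~(~b -> ~a), 2   [~->-rule on 11]
14. ~b, 2   [~->-rule on 13]
15. a, 2   [~->-rule on 13]
16. (a | ~a) -> (~b -> ~a), 2   [[]-rule on 4 via 1R2]
17. ~b -> ~a, 2   [->-rule on 16 (branches; this branch)]
18. ~a, 2   [->-rule on 17 (branches; this branch)]
Accessibility: 0R0, 0R1, 0R2, 1R0, 1R1, 1R2, 2R0, 2R1, 2R2
Branch closes: a and ~a both at 2.
(One branch shown.) All branches close.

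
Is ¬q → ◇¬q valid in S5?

Tableau for the negation ¬(¬q → ◇¬q):
1. ¬(¬q → ◇¬q), w0
2. ¬q, w0   [¬→-rule on 1]
3. ¬◇¬q, w0   [¬→-rule on 1]
4. q, w0   [¬◇-rule on 3 via w0Rw0]
Accessibility: w0Rw0
Branch closes: q and ¬q both at w0.
Every branch of the negation's tableau closes; the branch above is one of them.

Yes, valid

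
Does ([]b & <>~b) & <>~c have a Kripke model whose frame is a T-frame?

No, unsatisfiable

1. ([]b & <>~b) & <>~c, u
2. []b & <>~b, u   [&-rule on 1]
3. <>~c, u   [&-rule on 1]
4. []b, u   [&-rule on 2]
5. <>~b, u   [&-rule on 2]
6. b, u   [[]-rule on 4 via uRu]
7. ~c, v   [<>-rule on 3: fresh world v, uRv]
8. b, v   [[]-rule on 4 via uRv]
9. ~b, w   [<>-rule on 5: fresh world w, uRw]
10. b, w   [[]-rule on 4 via uRw]
Accessibility: uRu, uRv, uRw, vRv, wRw
Branch closes: b and ~b both at w.
All branches of the tableau close; one closing branch shown above.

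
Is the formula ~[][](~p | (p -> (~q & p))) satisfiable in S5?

Yes, satisfiable

1. ~[][](~p | (p -> (~q & p))), 0
2. ~[](~p | (p -> (~q & p))), 1
3. ~(~p | (p -> (~q & p))), 2
4. p, 2
5. ~(p -> (~q & p)), 2
6. ~(~q & p), 2
7. q, 2
Accessibility: 0R0, 0R1, 0R2, 1R0, 1R1, 1R2, 2R0, 2R1, 2R2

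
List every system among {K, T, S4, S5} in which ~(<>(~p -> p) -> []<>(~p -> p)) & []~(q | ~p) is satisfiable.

K

T-tableau for the formula:
1. ~(<>(~p -> p) -> []<>(~p -> p)) & []~(q | ~p), u
2. ~(<>(~p -> p) -> []<>(~p -> p)), u
3. []~(q | ~p), u
4. <>(~p -> p), u
5. ~[]<>(~p -> p), u
6. ~(q | ~p), u
7. ~q, u
8. p, u
9. ~p -> p, v
10. ~(q | ~p), v
11. ~q, v
12. p, v
13. ~<>(~p -> p), w
14. ~(q | ~p), w
15. ~q, w
16. p, w
17. ~(~p -> p), w
18. ~p, w
Accessibility: uRu, uRv, uRw, vRv, wRw
Branch closes: p and ~p both at w.
Every branch closes (one shown): unsatisfiable in T, hence also in S4, S5 (every S4/S5-frame is a T-frame).
K-tableau for the formula:
1. ~(<>(~p -> p) -> []<>(~p -> p)) & []~(q | ~p), u
2. ~(<>(~p -> p) -> []<>(~p -> p)), u
3. []~(q | ~p), u
4. <>(~p -> p), u
5. ~[]<>(~p -> p), u
6. ~p -> p, v
7. ~(q | ~p), v
8. ~q, v
9. p, v
10. ~<>(~p -> p), w
11. ~(q | ~p), w
12. ~q, w
13. p, w
Accessibility: uRv, uRw
Complete open branch: satisfiable in K.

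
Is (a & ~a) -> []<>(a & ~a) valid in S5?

Tableau for the negation ~((a & ~a) -> []<>(a & ~a)):
1. ~((a & ~a) -> []<>(a & ~a)), w0
2. a & ~a, w0   [~->-rule on 1]
3. ~[]<>(a & ~a), w0   [~->-rule on 1]
4. a, w0   [&-rule on 2]
5. ~a, w0   [&-rule on 2]
Accessibility: w0Rw0
Branch closes: a and ~a both at w0.
Every branch of the negation's tableau closes; the branch above is one of them.

Yes, valid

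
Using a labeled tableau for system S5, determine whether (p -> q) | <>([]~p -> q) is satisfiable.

Satisfiable (open branch found)

1. (p -> q) | <>([]~p -> q), u
2. <>([]~p -> q), u   [|-rule on 1 (branches; this branch)]
3. []~p -> q, v   [<>-rule on 2: fresh world v, uRv]
4. q, v   [->-rule on 3 (branches; this branch)]
Accessibility: uRu, uRv, vRu, vRv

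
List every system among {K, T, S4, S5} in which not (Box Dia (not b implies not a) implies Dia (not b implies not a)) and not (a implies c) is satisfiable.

K

K-tableau for the formula:
1. not (Box Dia (not b implies not a) implies Dia (not b implies not a)) and not (a implies c), 0
2. not (Box Dia (not b implies not a) implies Dia (not b implies not a)), 0   [and-rule on 1]
3. not (a implies c), 0   [and-rule on 1]
4. Box Dia (not b implies not a), 0   [neg-implies-rule on 2]
5. not Dia (not b implies not a), 0   [neg-implies-rule on 2]
6. a, 0   [neg-implies-rule on 3]
7. not c, 0   [neg-implies-rule on 3]
Complete open branch: satisfiable in K.
T-tableau for the formula:
1. not (Box Dia (not b implies not a) implies Dia (not b implies not a)) and not (a implies c), 0
2. not (Box Dia (not b implies not a) implies Dia (not b implies not a)), 0   [and-rule on 1]
3. not (a implies c), 0   [and-rule on 1]
4. Box Dia (not b implies not a), 0   [neg-implies-rule on 2]
5. not Dia (not b implies not a), 0   [neg-implies-rule on 2]
6. a, 0   [neg-implies-rule on 3]
7. not c, 0   [neg-implies-rule on 3]
8. Dia (not b implies not a), 0   [Box-rule on 4 via 0R0]
9. not (not b implies not a), 0   [neg-Dia-rule on 5 via 0R0]
10. not b, 0   [neg-implies-rule on 9]
11. not b implies not a, 1   [Dia-rule on 8: fresh world 1, 0R1]
12. Dia (not b implies not a), 1   [Box-rule on 4 via 0R1]
13. not (not b implies not a), 1   [neg-Dia-rule on 5 via 0R1]
14. not b, 1   [neg-implies-rule on 13]
15. a, 1   [neg-implies-rule on 13]
16. not a, 1   [implies-rule on 11 (branches; this branch)]
Accessibility: 0R0, 0R1, 1R1
Branch closes: a and not a both at 1.
Every branch closes (one shown): unsatisfiable in T, hence also in S4, S5 (every S4/S5-frame is a T-frame).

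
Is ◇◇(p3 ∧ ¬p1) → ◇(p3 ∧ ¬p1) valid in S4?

Tableau for the negation ¬(◇◇(p3 ∧ ¬p1) → ◇(p3 ∧ ¬p1)):
1. ¬(◇◇(p3 ∧ ¬p1) → ◇(p3 ∧ ¬p1)), w0
2. ◇◇(p3 ∧ ¬p1), w0   [¬→-rule on 1]
3. ¬◇(p3 ∧ ¬p1), w0   [¬→-rule on 1]
4. ¬(p3 ∧ ¬p1), w0   [¬◇-rule on 3 via w0Rw0]
5. p1, w0   [¬∧-rule on 4 (branches; this branch)]
6. ◇(p3 ∧ ¬p1), w1   [◇-rule on 2: fresh world w1, w0Rw1]
7. ¬(p3 ∧ ¬p1), w1   [¬◇-rule on 3 via w0Rw1]
8. p1, w1   [¬∧-rule on 7 (branches; this branch)]
9. p3 ∧ ¬p1, w2   [◇-rule on 6: fresh world w2, w1Rw2]
10. p3, w2   [∧-rule on 9]
11. ¬p1, w2   [∧-rule on 9]
12. ¬(p3 ∧ ¬p1), w2   [¬◇-rule on 3 via w0Rw2]
13. p1, w2   [¬∧-rule on 12 (branches; this branch)]
Accessibility: w0Rw0, w0Rw1, w0Rw2, w1Rw1, w1Rw2, w2Rw2
Branch closes: p1 and ¬p1 both at w2.
All branches of the negation close; one closing branch shown above.

Yes, valid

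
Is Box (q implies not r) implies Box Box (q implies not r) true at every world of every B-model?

Tableau for the negation not (Box (q implies not r) implies Box Box (q implies not r)):
1. not (Box (q implies not r) implies Box Box (q implies not r)), w0
2. Box (q implies not r), w0
3. not Box Box (q implies not r), w0
4. q implies not r, w0
5. not r, w0
6. not Box (q implies not r), w1
7. q implies not r, w1
8. not r, w1
9. not (q implies not r), w2
10. q, w2
11. r, w2
Accessibility: w0Rw0, w0Rw1, w1Rw0, w1Rw1, w1Rw2, w2Rw1, w2Rw2
The negation has an open branch (countermodel exists).

Not valid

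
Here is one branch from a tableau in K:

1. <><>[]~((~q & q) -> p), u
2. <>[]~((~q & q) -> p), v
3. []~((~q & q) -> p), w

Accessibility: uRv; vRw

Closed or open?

No atom appears with both signs at the same world.

Not closed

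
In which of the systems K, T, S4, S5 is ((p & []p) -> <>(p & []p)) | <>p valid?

T, S4, S5

T-tableau for the negation ~(((p & []p) -> <>(p & []p)) | <>p):
1. ~(((p & []p) -> <>(p & []p)) | <>p), u
2. ~((p & []p) -> <>(p & []p)), u
3. ~<>p, u
4. p & []p, u
5. ~<>(p & []p), u
6. p, u
7. []p, u
8. ~p, u
Accessibility: uRu
Branch closes: p and ~p both at u.
Every branch closes (one shown): valid in T, hence also in S4, S5 (every theorem of T is a theorem of S4 and S5).
K-tableau for the negation ~(((p & []p) -> <>(p & []p)) | <>p):
1. ~(((p & []p) -> <>(p & []p)) | <>p), u
2. ~((p & []p) -> <>(p & []p)), u
3. ~<>p, u
4. p & []p, u
5. ~<>(p & []p), u
6. p, u
7. []p, u
Complete open branch: countermodel on a K-frame, so not valid in K.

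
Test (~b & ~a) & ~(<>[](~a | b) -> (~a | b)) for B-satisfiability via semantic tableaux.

No, unsatisfiable

1. (~b & ~a) & ~(<>[](~a | b) -> (~a | b)), 0
2. ~b & ~a, 0   [&-rule on 1]
3. ~(<>[](~a | b) -> (~a | b)), 0   [&-rule on 1]
4. ~b, 0   [&-rule on 2]
5. ~a, 0   [&-rule on 2]
6. <>[](~a | b), 0   [~->-rule on 3]
7. ~(~a | b), 0   [~->-rule on 3]
8. a, 0   [~|-rule on 7]
Accessibility: 0R0
Branch closes: a and ~a both at 0.
All branches of the tableau close; one closing branch shown above.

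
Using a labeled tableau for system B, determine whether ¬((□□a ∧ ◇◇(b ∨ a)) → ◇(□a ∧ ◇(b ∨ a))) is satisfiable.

Unsatisfiable

1. ¬((□□a ∧ ◇◇(b ∨ a)) → ◇(□a ∧ ◇(b ∨ a))), u
2. □□a ∧ ◇◇(b ∨ a), u
3. ¬◇(□a ∧ ◇(b ∨ a)), u
4. □□a, u
5. ◇◇(b ∨ a), u
6. ¬(□a ∧ ◇(b ∨ a)), u
7. □a, u
8. a, u
9. ¬□a, u
10. ◇(b ∨ a), v
11. ¬(□a ∧ ◇(b ∨ a)), v
12. □a, v
13. a, v
14. ¬□a, v
15. ¬a, w
16. ¬(□a ∧ ◇(b ∨ a)), w
17. □a, w
18. a, w
Accessibility: uRu, uRv, uRw, vRu, vRv, wRu, wRw
Branch closes: a and ¬a both at w.
(One branch shown.) All branches close.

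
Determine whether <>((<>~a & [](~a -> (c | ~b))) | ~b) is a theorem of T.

No, not valid

Tableau for the negation ~<>((<>~a & [](~a -> (c | ~b))) | ~b):
1. ~<>((<>~a & [](~a -> (c | ~b))) | ~b), u
2. ~((<>~a & [](~a -> (c | ~b))) | ~b), u   [~<>-rule on 1 via uRu]
3. ~(<>~a & [](~a -> (c | ~b))), u   [~|-rule on 2]
4. b, u   [~|-rule on 2]
5. ~[](~a -> (c | ~b)), u   [~&-rule on 3 (branches; this branch)]
6. ~(~a -> (c | ~b)), v   [~[]-rule on 5: fresh world v, uRv]
7. ~a, v   [~->-rule on 6]
8. ~(c | ~b), v   [~->-rule on 6]
9. ~c, v   [~|-rule on 8]
10. b, v   [~|-rule on 8]
11. ~((<>~a & [](~a -> (c | ~b))) | ~b), v   [~<>-rule on 1 via uRv]
12. ~(<>~a & [](~a -> (c | ~b))), v   [~|-rule on 11]
13. ~[](~a -> (c | ~b)), v   [~&-rule on 12 (branches; this branch)]
14. ~(~a -> (c | ~b)), w   [~[]-rule on 13: fresh world w, vRw]
15. ~a, w   [~->-rule on 14]
16. ~(c | ~b), w   [~->-rule on 14]
17. ~c, w   [~|-rule on 16]
18. b, w   [~|-rule on 16]
Accessibility: uRu, uRv, vRv, vRw, wRw
The negation has an open branch (countermodel exists).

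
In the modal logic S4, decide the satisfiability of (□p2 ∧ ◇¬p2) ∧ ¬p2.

Unsatisfiable (every branch closes)

1. (□p2 ∧ ◇¬p2) ∧ ¬p2, w0
2. □p2 ∧ ◇¬p2, w0   [∧-rule on 1]
3. ¬p2, w0   [∧-rule on 1]
4. □p2, w0   [∧-rule on 2]
5. ◇¬p2, w0   [∧-rule on 2]
6. p2, w0   [□-rule on 4 via w0Rw0]
Accessibility: w0Rw0
Branch closes: p2 and ¬p2 both at w0.
Every branch closes; the branch above is one of them.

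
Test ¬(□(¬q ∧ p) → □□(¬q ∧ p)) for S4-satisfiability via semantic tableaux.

Unsatisfiable

1. ¬(□(¬q ∧ p) → □□(¬q ∧ p)), 0
2. □(¬q ∧ p), 0
3. ¬□□(¬q ∧ p), 0
4. ¬q ∧ p, 0
5. ¬q, 0
6. p, 0
7. ¬□(¬q ∧ p), 1
8. ¬q ∧ p, 1
9. ¬q, 1
10. p, 1
11. ¬(¬q ∧ p), 2
12. ¬q ∧ p, 2
13. ¬q, 2
14. p, 2
15. ¬p, 2
Accessibility: 0R0, 0R1, 0R2, 1R1, 1R2, 2R2
Branch closes: p and ¬p both at 2.
All branches of the tableau close; one closing branch shown above.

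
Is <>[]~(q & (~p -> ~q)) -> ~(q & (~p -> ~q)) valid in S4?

Invalid (countermodel exists)

Tableau for the negation ~(<>[]~(q & (~p -> ~q)) -> ~(q & (~p -> ~q))):
1. ~(<>[]~(q & (~p -> ~q)) -> ~(q & (~p -> ~q))), 0
2. <>[]~(q & (~p -> ~q)), 0   [~->-rule on 1]
3. q & (~p -> ~q), 0   [~->-rule on 1]
4. q, 0   [&-rule on 3]
5. ~p -> ~q, 0   [&-rule on 3]
6. p, 0   [->-rule on 5 (branches; this branch)]
7. []~(q & (~p -> ~q)), 1   [<>-rule on 2: fresh world 1, 0R1]
8. ~(q & (~p -> ~q)), 1   [[]-rule on 7 via 1R1]
9. ~(~p -> ~q), 1   [~&-rule on 8 (branches; this branch)]
10. ~p, 1   [~->-rule on 9]
11. q, 1   [~->-rule on 9]
Accessibility: 0R0, 0R1, 1R1
The negation has an open branch (countermodel exists).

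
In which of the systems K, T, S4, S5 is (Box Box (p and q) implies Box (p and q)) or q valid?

T, S4, S5

K-tableau for the negation not ((Box Box (p and q) implies Box (p and q)) or q):
1. not ((Box Box (p and q) implies Box (p and q)) or q), 0
2. not (Box Box (p and q) implies Box (p and q)), 0   [neg-or-rule on 1]
3. not q, 0   [neg-or-rule on 1]
4. Box Box (p and q), 0   [neg-implies-rule on 2]
5. not Box (p and q), 0   [neg-implies-rule on 2]
6. not (p and q), 1   [neg-Box-rule on 5: fresh world 1, 0R1]
7. Box (p and q), 1   [Box-rule on 4 via 0R1]
8. not q, 1   [neg-and-rule on 6 (branches; this branch)]
Accessibility: 0R1
Complete open branch: countermodel on a K-frame, so not valid in K.
T-tableau for the negation not ((Box Box (p and q) implies Box (p and q)) or q):
1. not ((Box Box (p and q) implies Box (p and q)) or q), 0
2. not (Box Box (p and q) implies Box (p and q)), 0   [neg-or-rule on 1]
3. not q, 0   [neg-or-rule on 1]
4. Box Box (p and q), 0   [neg-implies-rule on 2]
5. not Box (p and q), 0   [neg-implies-rule on 2]
6. Box (p and q), 0   [Box-rule on 4 via 0R0]
7. p and q, 0   [Box-rule on 6 via 0R0]
8. p, 0   [and-rule on 7]
9. q, 0   [and-rule on 7]
Accessibility: 0R0
Branch closes: q and not q both at 0.
Every branch closes (one shown): valid in T, hence also in S4, S5 (every theorem of T is a theorem of S4 and S5).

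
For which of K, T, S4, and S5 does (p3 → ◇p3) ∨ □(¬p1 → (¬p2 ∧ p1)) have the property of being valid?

T, S4, S5

K-tableau for the negation ¬((p3 → ◇p3) ∨ □(¬p1 → (¬p2 ∧ p1))):
1. ¬((p3 → ◇p3) ∨ □(¬p1 → (¬p2 ∧ p1))), 0
2. ¬(p3 → ◇p3), 0
3. ¬□(¬p1 → (¬p2 ∧ p1)), 0
4. p3, 0
5. ¬◇p3, 0
6. ¬(¬p1 → (¬p2 ∧ p1)), 1
7. ¬p1, 1
8. ¬(¬p2 ∧ p1), 1
9. ¬p3, 1
Accessibility: 0R1
Complete open branch: countermodel on a K-frame, so not valid in K.
T-tableau for the negation ¬((p3 → ◇p3) ∨ □(¬p1 → (¬p2 ∧ p1))):
1. ¬((p3 → ◇p3) ∨ □(¬p1 → (¬p2 ∧ p1))), 0
2. ¬(p3 → ◇p3), 0
3. ¬□(¬p1 → (¬p2 ∧ p1)), 0
4. p3, 0
5. ¬◇p3, 0
6. ¬p3, 0
Accessibility: 0R0
Branch closes: p3 and ¬p3 both at 0.
Every branch closes (one shown): valid in T, hence also in S4, S5 (every theorem of T is a theorem of S4 and S5).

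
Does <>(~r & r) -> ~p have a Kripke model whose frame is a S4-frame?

1. <>(~r & r) -> ~p, 0
2. ~p, 0   [->-rule on 1 (branches; this branch)]
Accessibility: 0R0

Yes, satisfiable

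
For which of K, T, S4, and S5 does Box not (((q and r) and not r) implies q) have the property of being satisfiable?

T-tableau for the formula:
1. Box not (((q and r) and not r) implies q), u
2. not (((q and r) and not r) implies q), u
3. (q and r) and not r, u
4. not q, u
5. q and r, u
6. not r, u
7. q, u
8. r, u
Accessibility: uRu
Branch closes: q and not q both at u.
Every branch closes (one shown): unsatisfiable in T, hence also in S4, S5 (every S4/S5-frame is a T-frame).
K-tableau for the formula:
1. Box not (((q and r) and not r) implies q), u
Complete open branch: satisfiable in K.

K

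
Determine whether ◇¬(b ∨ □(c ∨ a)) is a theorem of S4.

No, not valid

Tableau for the negation ¬◇¬(b ∨ □(c ∨ a)):
1. ¬◇¬(b ∨ □(c ∨ a)), w0
2. b ∨ □(c ∨ a), w0
3. □(c ∨ a), w0
4. c ∨ a, w0
5. a, w0
Accessibility: w0Rw0
The negation has an open branch (countermodel exists).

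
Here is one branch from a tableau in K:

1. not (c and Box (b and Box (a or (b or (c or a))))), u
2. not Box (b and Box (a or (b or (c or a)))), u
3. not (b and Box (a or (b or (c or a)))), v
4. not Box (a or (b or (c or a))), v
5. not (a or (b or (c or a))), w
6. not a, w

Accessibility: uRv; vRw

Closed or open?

Open

No atom appears with both signs at the same world.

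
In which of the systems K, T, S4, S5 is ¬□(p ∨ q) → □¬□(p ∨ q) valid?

S5

S5-tableau for the negation ¬(¬□(p ∨ q) → □¬□(p ∨ q)):
1. ¬(¬□(p ∨ q) → □¬□(p ∨ q)), 0
2. ¬□(p ∨ q), 0
3. ¬□¬□(p ∨ q), 0
4. ¬(p ∨ q), 1
5. ¬p, 1
6. ¬q, 1
7. □(p ∨ q), 2
8. p ∨ q, 0
9. p ∨ q, 1
10. p ∨ q, 2
11. q, 0
12. q, 1
Accessibility: 0R0, 0R1, 0R2, 1R0, 1R1, 1R2, 2R0, 2R1, 2R2
Branch closes: q and ¬q both at 1.
Every branch closes (one shown): valid in S5.
S4-tableau for the negation ¬(¬□(p ∨ q) → □¬□(p ∨ q)):
1. ¬(¬□(p ∨ q) → □¬□(p ∨ q)), 0
2. ¬□(p ∨ q), 0
3. ¬□¬□(p ∨ q), 0
4. ¬(p ∨ q), 1
5. ¬p, 1
6. ¬q, 1
7. □(p ∨ q), 2
8. p ∨ q, 2
9. q, 2
Accessibility: 0R0, 0R1, 0R2, 1R1, 2R2
Complete open branch: countermodel on an S4-frame, so not valid in S4, nor in K, T (the same frame is also a K-frame and a T-frame).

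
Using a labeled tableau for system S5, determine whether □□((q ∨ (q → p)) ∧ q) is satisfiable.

Satisfiable

1. □□((q ∨ (q → p)) ∧ q), u
2. □((q ∨ (q → p)) ∧ q), u
3. (q ∨ (q → p)) ∧ q, u
4. q ∨ (q → p), u
5. q, u
6. q → p, u
7. p, u
Accessibility: uRu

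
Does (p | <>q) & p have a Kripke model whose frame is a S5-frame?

Satisfiable (open branch found)

1. (p | <>q) & p, u
2. p | <>q, u
3. p, u
4. <>q, u
5. q, v
Accessibility: uRu, uRv, vRu, vRv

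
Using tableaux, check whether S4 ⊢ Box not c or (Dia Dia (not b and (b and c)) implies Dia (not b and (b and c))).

Yes, valid

Tableau for the negation not (Box not c or (Dia Dia (not b and (b and c)) implies Dia (not b and (b and c)))):
1. not (Box not c or (Dia Dia (not b and (b and c)) implies Dia (not b and (b and c)))), 0
2. not Box not c, 0
3. not (Dia Dia (not b and (b and c)) implies Dia (not b and (b and c))), 0
4. Dia Dia (not b and (b and c)), 0
5. not Dia (not b and (b and c)), 0
6. not (not b and (b and c)), 0
7. not (b and c), 0
8. not c, 0
9. c, 1
10. not (not b and (b and c)), 1
11. not (b and c), 1
12. not b, 1
13. Dia (not b and (b and c)), 2
14. not (not b and (b and c)), 2
15. not (b and c), 2
16. not c, 2
17. not b and (b and c), 3
18. not b, 3
19. b and c, 3
20. b, 3
21. c, 3
Accessibility: 0R0, 0R1, 0R2, 0R3, 1R1, 2R2, 2R3, 3R3
Branch closes: b and not b both at 3.
Every branch of the negation's tableau closes; the branch above is one of them.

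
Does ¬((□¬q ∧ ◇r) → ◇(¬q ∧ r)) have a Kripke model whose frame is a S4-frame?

1. ¬((□¬q ∧ ◇r) → ◇(¬q ∧ r)), u
2. □¬q ∧ ◇r, u
3. ¬◇(¬q ∧ r), u
4. □¬q, u
5. ◇r, u
6. ¬(¬q ∧ r), u
7. ¬q, u
8. ¬r, u
9. r, v
10. ¬(¬q ∧ r), v
11. ¬q, v
12. ¬r, v
Accessibility: uRu, uRv, vRv
Branch closes: r and ¬r both at v.
(One branch shown.) All branches close.

No, unsatisfiable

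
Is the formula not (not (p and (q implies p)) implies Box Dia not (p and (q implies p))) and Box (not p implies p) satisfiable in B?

1. not (not (p and (q implies p)) implies Box Dia not (p and (q implies p))) and Box (not p implies p), u
2. not (not (p and (q implies p)) implies Box Dia not (p and (q implies p))), u
3. Box (not p implies p), u
4. not (p and (q implies p)), u
5. not Box Dia not (p and (q implies p)), u
6. not p implies p, u
7. not (q implies p), u
8. q, u
9. not p, u
10. p, u
Accessibility: uRu
Branch closes: p and not p both at u.
Every branch closes; the branch above is one of them.

No, unsatisfiable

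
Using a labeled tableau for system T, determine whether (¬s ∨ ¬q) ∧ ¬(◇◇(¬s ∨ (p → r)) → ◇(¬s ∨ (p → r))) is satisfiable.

1. (¬s ∨ ¬q) ∧ ¬(◇◇(¬s ∨ (p → r)) → ◇(¬s ∨ (p → r))), w0
2. ¬s ∨ ¬q, w0   [∧-rule on 1]
3. ¬(◇◇(¬s ∨ (p → r)) → ◇(¬s ∨ (p → r))), w0   [∧-rule on 1]
4. ◇◇(¬s ∨ (p → r)), w0   [¬→-rule on 3]
5. ¬◇(¬s ∨ (p → r)), w0   [¬→-rule on 3]
6. ¬(¬s ∨ (p → r)), w0   [¬◇-rule on 5 via w0Rw0]
7. s, w0   [¬∨-rule on 6]
8. ¬(p → r), w0   [¬∨-rule on 6]
9. p, w0   [¬→-rule on 8]
10. ¬r, w0   [¬→-rule on 8]
11. ¬q, w0   [∨-rule on 2 (branches; this branch)]
12. ◇(¬s ∨ (p → r)), w1   [◇-rule on 4: fresh world w1, w0Rw1]
13. ¬(¬s ∨ (p → r)), w1   [¬◇-rule on 5 via w0Rw1]
14. s, w1   [¬∨-rule on 13]
15. ¬(p → r), w1   [¬∨-rule on 13]
16. p, w1   [¬→-rule on 15]
17. ¬r, w1   [¬→-rule on 15]
18. ¬s ∨ (p → r), w2   [◇-rule on 12: fresh world w2, w1Rw2]
19. p → r, w2   [∨-rule on 18 (branches; this branch)]
20. r, w2   [→-rule on 19 (branches; this branch)]
Accessibility: w0Rw0, w0Rw1, w1Rw1, w1Rw2, w2Rw2

Yes, satisfiable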